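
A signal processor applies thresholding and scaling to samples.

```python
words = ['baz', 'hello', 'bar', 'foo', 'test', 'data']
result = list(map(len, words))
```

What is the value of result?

Step 1: Map len() to each word:
  'baz' -> 3
  'hello' -> 5
  'bar' -> 3
  'foo' -> 3
  'test' -> 4
  'data' -> 4
Therefore result = [3, 5, 3, 3, 4, 4].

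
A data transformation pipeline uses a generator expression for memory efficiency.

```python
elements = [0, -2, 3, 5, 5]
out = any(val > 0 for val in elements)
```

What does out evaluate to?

Step 1: Check val > 0 for each element in [0, -2, 3, 5, 5]:
  0 > 0: False
  -2 > 0: False
  3 > 0: True
  5 > 0: True
  5 > 0: True
Step 2: any() returns True.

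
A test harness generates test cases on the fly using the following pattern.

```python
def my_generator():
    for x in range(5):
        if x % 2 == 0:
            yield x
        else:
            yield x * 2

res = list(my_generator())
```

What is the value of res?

Step 1: For each x in range(5), yield x if even, else x*2:
  x=0 (even): yield 0
  x=1 (odd): yield 1*2 = 2
  x=2 (even): yield 2
  x=3 (odd): yield 3*2 = 6
  x=4 (even): yield 4
Therefore res = [0, 2, 2, 6, 4].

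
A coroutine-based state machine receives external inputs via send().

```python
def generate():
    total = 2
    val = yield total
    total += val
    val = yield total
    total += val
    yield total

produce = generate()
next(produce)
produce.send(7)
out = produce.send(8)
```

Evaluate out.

Step 1: next() -> yield total=2.
Step 2: send(7) -> val=7, total = 2+7 = 9, yield 9.
Step 3: send(8) -> val=8, total = 9+8 = 17, yield 17.
Therefore out = 17.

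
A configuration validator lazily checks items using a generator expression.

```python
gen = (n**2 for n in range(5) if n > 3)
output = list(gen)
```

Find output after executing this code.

Step 1: For range(5), keep n > 3, then square:
  n=0: 0 <= 3, excluded
  n=1: 1 <= 3, excluded
  n=2: 2 <= 3, excluded
  n=3: 3 <= 3, excluded
  n=4: 4 > 3, yield 4**2 = 16
Therefore output = [16].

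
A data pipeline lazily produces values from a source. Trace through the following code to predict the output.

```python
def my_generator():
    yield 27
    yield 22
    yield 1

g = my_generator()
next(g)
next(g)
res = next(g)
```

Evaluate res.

Step 1: my_generator() creates a generator.
Step 2: next(g) yields 27 (consumed and discarded).
Step 3: next(g) yields 22 (consumed and discarded).
Step 4: next(g) yields 1, assigned to res.
Therefore res = 1.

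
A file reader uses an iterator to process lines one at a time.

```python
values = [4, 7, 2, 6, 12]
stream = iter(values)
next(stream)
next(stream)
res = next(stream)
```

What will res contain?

Step 1: Create iterator over [4, 7, 2, 6, 12].
Step 2: next() consumes 4.
Step 3: next() consumes 7.
Step 4: next() returns 2.
Therefore res = 2.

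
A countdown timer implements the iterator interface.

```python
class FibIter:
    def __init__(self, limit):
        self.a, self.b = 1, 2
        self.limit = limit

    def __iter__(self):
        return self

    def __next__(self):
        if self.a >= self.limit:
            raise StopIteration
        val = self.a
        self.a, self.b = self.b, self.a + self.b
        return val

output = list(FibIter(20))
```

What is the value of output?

Step 1: Fibonacci-like sequence (a=1, b=2) until >= 20:
  Yield 1, then a,b = 2,3
  Yield 2, then a,b = 3,5
  Yield 3, then a,b = 5,8
  Yield 5, then a,b = 8,13
  Yield 8, then a,b = 13,21
  Yield 13, then a,b = 21,34
Step 2: 21 >= 20, stop.
Therefore output = [1, 2, 3, 5, 8, 13].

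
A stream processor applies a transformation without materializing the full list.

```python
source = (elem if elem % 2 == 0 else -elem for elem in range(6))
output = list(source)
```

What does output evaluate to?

Step 1: For each elem in range(6), yield elem if even, else -elem:
  elem=0: even, yield 0
  elem=1: odd, yield -1
  elem=2: even, yield 2
  elem=3: odd, yield -3
  elem=4: even, yield 4
  elem=5: odd, yield -5
Therefore output = [0, -1, 2, -3, 4, -5].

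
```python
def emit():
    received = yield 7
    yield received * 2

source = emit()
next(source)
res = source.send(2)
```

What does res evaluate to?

Step 1: next(source) advances to first yield, producing 7.
Step 2: send(2) resumes, received = 2.
Step 3: yield received * 2 = 2 * 2 = 4.
Therefore res = 4.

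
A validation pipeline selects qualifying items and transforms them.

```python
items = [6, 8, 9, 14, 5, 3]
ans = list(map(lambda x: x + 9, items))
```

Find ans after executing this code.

Step 1: Apply lambda x: x + 9 to each element:
  6 -> 15
  8 -> 17
  9 -> 18
  14 -> 23
  5 -> 14
  3 -> 12
Therefore ans = [15, 17, 18, 23, 14, 12].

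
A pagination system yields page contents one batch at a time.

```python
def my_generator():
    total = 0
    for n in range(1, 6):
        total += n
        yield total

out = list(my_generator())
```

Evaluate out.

Step 1: Generator accumulates running sum:
  n=1: total = 1, yield 1
  n=2: total = 3, yield 3
  n=3: total = 6, yield 6
  n=4: total = 10, yield 10
  n=5: total = 15, yield 15
Therefore out = [1, 3, 6, 10, 15].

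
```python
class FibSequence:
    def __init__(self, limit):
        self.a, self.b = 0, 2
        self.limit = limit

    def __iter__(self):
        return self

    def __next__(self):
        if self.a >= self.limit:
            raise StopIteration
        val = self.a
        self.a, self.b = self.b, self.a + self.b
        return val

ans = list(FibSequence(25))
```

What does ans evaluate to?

Step 1: Fibonacci-like sequence (a=0, b=2) until >= 25:
  Yield 0, then a,b = 2,2
  Yield 2, then a,b = 2,4
  Yield 2, then a,b = 4,6
  Yield 4, then a,b = 6,10
  Yield 6, then a,b = 10,16
  Yield 10, then a,b = 16,26
  Yield 16, then a,b = 26,42
Step 2: 26 >= 25, stop.
Therefore ans = [0, 2, 2, 4, 6, 10, 16].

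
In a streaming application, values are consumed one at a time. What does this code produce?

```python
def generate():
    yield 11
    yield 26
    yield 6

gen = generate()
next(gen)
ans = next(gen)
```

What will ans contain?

Step 1: generate() creates a generator.
Step 2: next(gen) yields 11 (consumed and discarded).
Step 3: next(gen) yields 26, assigned to ans.
Therefore ans = 26.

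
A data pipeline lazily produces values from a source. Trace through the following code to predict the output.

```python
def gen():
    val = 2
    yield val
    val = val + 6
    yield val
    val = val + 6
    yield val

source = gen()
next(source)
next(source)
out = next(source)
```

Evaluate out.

Step 1: Trace through generator execution:
  Yield 1: val starts at 2, yield 2
  Yield 2: val = 2 + 6 = 8, yield 8
  Yield 3: val = 8 + 6 = 14, yield 14
Step 2: First next() gets 2, second next() gets the second value, third next() yields 14.
Therefore out = 14.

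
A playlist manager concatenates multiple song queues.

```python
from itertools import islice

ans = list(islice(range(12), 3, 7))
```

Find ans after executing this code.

Step 1: islice(range(12), 3, 7) takes elements at indices [3, 7).
Step 2: Elements: [3, 4, 5, 6].
Therefore ans = [3, 4, 5, 6].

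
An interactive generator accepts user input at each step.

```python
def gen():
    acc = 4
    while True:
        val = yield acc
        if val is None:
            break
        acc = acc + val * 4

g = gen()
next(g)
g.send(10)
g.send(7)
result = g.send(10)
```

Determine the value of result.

Step 1: next() -> yield acc=4.
Step 2: send(10) -> val=10, acc = 4 + 10*4 = 44, yield 44.
Step 3: send(7) -> val=7, acc = 44 + 7*4 = 72, yield 72.
Step 4: send(10) -> val=10, acc = 72 + 10*4 = 112, yield 112.
Therefore result = 112.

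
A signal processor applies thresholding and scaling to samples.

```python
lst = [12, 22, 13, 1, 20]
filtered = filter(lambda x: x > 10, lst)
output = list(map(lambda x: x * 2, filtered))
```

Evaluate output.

Step 1: Filter lst for elements > 10:
  12: kept
  22: kept
  13: kept
  1: removed
  20: kept
Step 2: Map x * 2 on filtered [12, 22, 13, 20]:
  12 -> 24
  22 -> 44
  13 -> 26
  20 -> 40
Therefore output = [24, 44, 26, 40].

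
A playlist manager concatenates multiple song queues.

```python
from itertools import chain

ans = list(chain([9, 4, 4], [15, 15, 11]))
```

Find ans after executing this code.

Step 1: chain() concatenates iterables: [9, 4, 4] + [15, 15, 11].
Therefore ans = [9, 4, 4, 15, 15, 11].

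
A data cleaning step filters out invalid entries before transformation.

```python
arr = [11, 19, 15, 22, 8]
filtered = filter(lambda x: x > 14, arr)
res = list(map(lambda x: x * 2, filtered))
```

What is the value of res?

Step 1: Filter arr for elements > 14:
  11: removed
  19: kept
  15: kept
  22: kept
  8: removed
Step 2: Map x * 2 on filtered [19, 15, 22]:
  19 -> 38
  15 -> 30
  22 -> 44
Therefore res = [38, 30, 44].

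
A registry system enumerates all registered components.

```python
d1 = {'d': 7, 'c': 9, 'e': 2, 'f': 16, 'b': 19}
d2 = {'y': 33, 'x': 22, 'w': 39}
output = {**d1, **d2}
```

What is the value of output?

Step 1: Merge d1 and d2 (d2 values override on key conflicts).
Step 2: d1 has keys ['d', 'c', 'e', 'f', 'b'], d2 has keys ['y', 'x', 'w'].
Therefore output = {'d': 7, 'c': 9, 'e': 2, 'f': 16, 'b': 19, 'y': 33, 'x': 22, 'w': 39}.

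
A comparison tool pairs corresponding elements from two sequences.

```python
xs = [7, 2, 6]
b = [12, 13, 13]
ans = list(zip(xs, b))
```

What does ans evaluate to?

Step 1: zip pairs elements at same index:
  Index 0: (7, 12)
  Index 1: (2, 13)
  Index 2: (6, 13)
Therefore ans = [(7, 12), (2, 13), (6, 13)].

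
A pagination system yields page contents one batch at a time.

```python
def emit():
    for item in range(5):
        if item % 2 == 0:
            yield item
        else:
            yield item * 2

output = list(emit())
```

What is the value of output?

Step 1: For each item in range(5), yield item if even, else item*2:
  item=0 (even): yield 0
  item=1 (odd): yield 1*2 = 2
  item=2 (even): yield 2
  item=3 (odd): yield 3*2 = 6
  item=4 (even): yield 4
Therefore output = [0, 2, 2, 6, 4].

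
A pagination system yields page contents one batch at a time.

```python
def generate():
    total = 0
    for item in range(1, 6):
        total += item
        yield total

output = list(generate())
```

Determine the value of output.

Step 1: Generator accumulates running sum:
  item=1: total = 1, yield 1
  item=2: total = 3, yield 3
  item=3: total = 6, yield 6
  item=4: total = 10, yield 10
  item=5: total = 15, yield 15
Therefore output = [1, 3, 6, 10, 15].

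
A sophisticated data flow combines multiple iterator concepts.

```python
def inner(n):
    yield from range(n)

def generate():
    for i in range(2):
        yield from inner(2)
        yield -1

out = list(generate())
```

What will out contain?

Step 1: For each i in range(2):
  i=0: yield from inner(2) -> [0, 1], then yield -1
  i=1: yield from inner(2) -> [0, 1], then yield -1
Therefore out = [0, 1, -1, 0, 1, -1].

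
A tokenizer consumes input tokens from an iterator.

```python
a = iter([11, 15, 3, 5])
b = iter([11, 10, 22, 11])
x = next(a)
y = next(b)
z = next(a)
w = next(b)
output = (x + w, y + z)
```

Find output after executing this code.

Step 1: a iterates [11, 15, 3, 5], b iterates [11, 10, 22, 11].
Step 2: x = next(a) = 11, y = next(b) = 11.
Step 3: z = next(a) = 15, w = next(b) = 10.
Step 4: output = (11 + 10, 11 + 15) = (21, 26).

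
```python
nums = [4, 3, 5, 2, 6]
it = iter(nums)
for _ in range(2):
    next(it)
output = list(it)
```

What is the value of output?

Step 1: Create iterator over [4, 3, 5, 2, 6].
Step 2: Advance 2 positions (consuming [4, 3]).
Step 3: list() collects remaining elements: [5, 2, 6].
Therefore output = [5, 2, 6].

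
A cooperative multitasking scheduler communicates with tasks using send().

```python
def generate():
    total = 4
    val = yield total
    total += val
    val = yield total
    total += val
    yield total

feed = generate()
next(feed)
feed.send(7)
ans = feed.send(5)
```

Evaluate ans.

Step 1: next() -> yield total=4.
Step 2: send(7) -> val=7, total = 4+7 = 11, yield 11.
Step 3: send(5) -> val=5, total = 11+5 = 16, yield 16.
Therefore ans = 16.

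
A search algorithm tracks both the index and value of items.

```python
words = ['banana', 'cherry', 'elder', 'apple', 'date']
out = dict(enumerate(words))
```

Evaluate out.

Step 1: enumerate pairs indices with words:
  0 -> 'banana'
  1 -> 'cherry'
  2 -> 'elder'
  3 -> 'apple'
  4 -> 'date'
Therefore out = {0: 'banana', 1: 'cherry', 2: 'elder', 3: 'apple', 4: 'date'}.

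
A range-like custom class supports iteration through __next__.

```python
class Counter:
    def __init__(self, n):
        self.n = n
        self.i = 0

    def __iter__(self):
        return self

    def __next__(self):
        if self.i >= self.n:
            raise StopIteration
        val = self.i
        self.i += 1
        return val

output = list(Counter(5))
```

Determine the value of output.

Step 1: Counter(5) creates an iterator counting 0 to 4.
Step 2: list() consumes all values: [0, 1, 2, 3, 4].
Therefore output = [0, 1, 2, 3, 4].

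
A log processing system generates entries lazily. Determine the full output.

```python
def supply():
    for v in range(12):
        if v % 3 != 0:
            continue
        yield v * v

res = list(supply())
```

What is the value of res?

Step 1: Only yield v**2 when v is divisible by 3:
  v=0: 0 % 3 == 0, yield 0**2 = 0
  v=3: 3 % 3 == 0, yield 3**2 = 9
  v=6: 6 % 3 == 0, yield 6**2 = 36
  v=9: 9 % 3 == 0, yield 9**2 = 81
Therefore res = [0, 9, 36, 81].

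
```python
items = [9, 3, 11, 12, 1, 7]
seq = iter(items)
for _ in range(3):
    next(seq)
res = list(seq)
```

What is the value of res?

Step 1: Create iterator over [9, 3, 11, 12, 1, 7].
Step 2: Advance 3 positions (consuming [9, 3, 11]).
Step 3: list() collects remaining elements: [12, 1, 7].
Therefore res = [12, 1, 7].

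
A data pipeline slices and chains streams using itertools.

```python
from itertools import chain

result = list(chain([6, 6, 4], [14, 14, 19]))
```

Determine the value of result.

Step 1: chain() concatenates iterables: [6, 6, 4] + [14, 14, 19].
Therefore result = [6, 6, 4, 14, 14, 19].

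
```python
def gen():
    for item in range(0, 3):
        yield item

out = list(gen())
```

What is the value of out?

Step 1: The generator yields each value from range(0, 3).
Step 2: list() consumes all yields: [0, 1, 2].
Therefore out = [0, 1, 2].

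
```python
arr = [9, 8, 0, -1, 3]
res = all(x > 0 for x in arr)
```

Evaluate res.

Step 1: Check x > 0 for each element in [9, 8, 0, -1, 3]:
  9 > 0: True
  8 > 0: True
  0 > 0: False
  -1 > 0: False
  3 > 0: True
Step 2: all() returns False.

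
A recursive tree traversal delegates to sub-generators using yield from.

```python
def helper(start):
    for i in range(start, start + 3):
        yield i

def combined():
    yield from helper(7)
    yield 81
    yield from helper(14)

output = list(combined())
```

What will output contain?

Step 1: combined() delegates to helper(7):
  yield 7
  yield 8
  yield 9
Step 2: yield 81
Step 3: Delegates to helper(14):
  yield 14
  yield 15
  yield 16
Therefore output = [7, 8, 9, 81, 14, 15, 16].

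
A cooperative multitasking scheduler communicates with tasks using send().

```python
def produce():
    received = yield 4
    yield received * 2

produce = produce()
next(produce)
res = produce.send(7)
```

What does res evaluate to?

Step 1: next(produce) advances to first yield, producing 4.
Step 2: send(7) resumes, received = 7.
Step 3: yield received * 2 = 7 * 2 = 14.
Therefore res = 14.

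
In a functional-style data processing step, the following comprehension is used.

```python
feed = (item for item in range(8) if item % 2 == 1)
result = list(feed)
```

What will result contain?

Step 1: Filter range(8) keeping only odd values:
  item=0: even, excluded
  item=1: odd, included
  item=2: even, excluded
  item=3: odd, included
  item=4: even, excluded
  item=5: odd, included
  item=6: even, excluded
  item=7: odd, included
Therefore result = [1, 3, 5, 7].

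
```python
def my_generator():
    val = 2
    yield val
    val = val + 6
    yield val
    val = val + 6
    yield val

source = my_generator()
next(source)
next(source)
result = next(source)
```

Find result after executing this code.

Step 1: Trace through generator execution:
  Yield 1: val starts at 2, yield 2
  Yield 2: val = 2 + 6 = 8, yield 8
  Yield 3: val = 8 + 6 = 14, yield 14
Step 2: First next() gets 2, second next() gets the second value, third next() yields 14.
Therefore result = 14.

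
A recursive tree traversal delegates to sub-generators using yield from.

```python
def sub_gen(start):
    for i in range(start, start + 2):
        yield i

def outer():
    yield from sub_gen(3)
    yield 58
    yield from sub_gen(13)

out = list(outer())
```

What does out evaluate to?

Step 1: outer() delegates to sub_gen(3):
  yield 3
  yield 4
Step 2: yield 58
Step 3: Delegates to sub_gen(13):
  yield 13
  yield 14
Therefore out = [3, 4, 58, 13, 14].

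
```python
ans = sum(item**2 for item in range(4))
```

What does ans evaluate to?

Step 1: Compute item**2 for each item in range(4):
  item=0: 0**2 = 0
  item=1: 1**2 = 1
  item=2: 2**2 = 4
  item=3: 3**2 = 9
Step 2: sum = 0 + 1 + 4 + 9 = 14.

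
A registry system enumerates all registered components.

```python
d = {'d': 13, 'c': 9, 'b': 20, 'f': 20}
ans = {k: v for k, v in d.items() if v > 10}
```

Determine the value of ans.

Step 1: Filter items where value > 10:
  'd': 13 > 10: kept
  'c': 9 <= 10: removed
  'b': 20 > 10: kept
  'f': 20 > 10: kept
Therefore ans = {'d': 13, 'b': 20, 'f': 20}.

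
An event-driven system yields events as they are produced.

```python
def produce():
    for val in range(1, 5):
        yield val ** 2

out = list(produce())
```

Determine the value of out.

Step 1: For each val in range(1, 5), yield val**2:
  val=1: yield 1**2 = 1
  val=2: yield 2**2 = 4
  val=3: yield 3**2 = 9
  val=4: yield 4**2 = 16
Therefore out = [1, 4, 9, 16].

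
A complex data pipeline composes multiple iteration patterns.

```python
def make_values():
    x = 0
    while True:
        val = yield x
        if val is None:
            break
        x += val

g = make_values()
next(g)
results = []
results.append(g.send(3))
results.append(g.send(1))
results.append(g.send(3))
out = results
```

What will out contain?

Step 1: next(g) -> yield 0.
Step 2: send(3) -> x = 3, yield 3.
Step 3: send(1) -> x = 4, yield 4.
Step 4: send(3) -> x = 7, yield 7.
Therefore out = [3, 4, 7].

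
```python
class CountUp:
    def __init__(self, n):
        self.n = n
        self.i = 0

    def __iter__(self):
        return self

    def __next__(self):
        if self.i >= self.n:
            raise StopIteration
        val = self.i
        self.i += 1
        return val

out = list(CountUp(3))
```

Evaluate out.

Step 1: CountUp(3) creates an iterator counting 0 to 2.
Step 2: list() consumes all values: [0, 1, 2].
Therefore out = [0, 1, 2].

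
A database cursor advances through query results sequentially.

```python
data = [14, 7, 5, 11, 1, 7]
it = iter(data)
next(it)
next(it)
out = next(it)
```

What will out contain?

Step 1: Create iterator over [14, 7, 5, 11, 1, 7].
Step 2: next() consumes 14.
Step 3: next() consumes 7.
Step 4: next() returns 5.
Therefore out = 5.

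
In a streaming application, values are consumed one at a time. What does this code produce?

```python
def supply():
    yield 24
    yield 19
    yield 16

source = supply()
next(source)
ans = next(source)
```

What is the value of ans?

Step 1: supply() creates a generator.
Step 2: next(source) yields 24 (consumed and discarded).
Step 3: next(source) yields 19, assigned to ans.
Therefore ans = 19.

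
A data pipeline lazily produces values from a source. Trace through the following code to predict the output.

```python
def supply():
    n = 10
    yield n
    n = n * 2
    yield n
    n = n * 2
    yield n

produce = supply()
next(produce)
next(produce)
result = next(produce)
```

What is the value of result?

Step 1: Trace through generator execution:
  Yield 1: n starts at 10, yield 10
  Yield 2: n = 10 * 2 = 20, yield 20
  Yield 3: n = 20 * 2 = 40, yield 40
Step 2: First next() gets 10, second next() gets the second value, third next() yields 40.
Therefore result = 40.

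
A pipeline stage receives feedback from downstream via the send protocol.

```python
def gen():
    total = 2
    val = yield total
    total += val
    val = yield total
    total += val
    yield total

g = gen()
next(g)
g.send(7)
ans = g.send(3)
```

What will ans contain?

Step 1: next() -> yield total=2.
Step 2: send(7) -> val=7, total = 2+7 = 9, yield 9.
Step 3: send(3) -> val=3, total = 9+3 = 12, yield 12.
Therefore ans = 12.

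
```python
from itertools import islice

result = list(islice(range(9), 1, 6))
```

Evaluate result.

Step 1: islice(range(9), 1, 6) takes elements at indices [1, 6).
Step 2: Elements: [1, 2, 3, 4, 5].
Therefore result = [1, 2, 3, 4, 5].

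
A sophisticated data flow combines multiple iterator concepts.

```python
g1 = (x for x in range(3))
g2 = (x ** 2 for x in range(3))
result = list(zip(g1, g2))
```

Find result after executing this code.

Step 1: g1 produces [0, 1, 2].
Step 2: g2 produces [0, 1, 4].
Step 3: zip pairs them: [(0, 0), (1, 1), (2, 4)].
Therefore result = [(0, 0), (1, 1), (2, 4)].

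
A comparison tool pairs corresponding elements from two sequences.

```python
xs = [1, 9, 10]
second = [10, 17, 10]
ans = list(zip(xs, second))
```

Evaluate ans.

Step 1: zip pairs elements at same index:
  Index 0: (1, 10)
  Index 1: (9, 17)
  Index 2: (10, 10)
Therefore ans = [(1, 10), (9, 17), (10, 10)].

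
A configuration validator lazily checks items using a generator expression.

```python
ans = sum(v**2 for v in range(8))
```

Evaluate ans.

Step 1: Compute v**2 for each v in range(8):
  v=0: 0**2 = 0
  v=1: 1**2 = 1
  v=2: 2**2 = 4
  v=3: 3**2 = 9
  v=4: 4**2 = 16
  v=5: 5**2 = 25
  v=6: 6**2 = 36
  v=7: 7**2 = 49
Step 2: sum = 0 + 1 + 4 + 9 + 16 + 25 + 36 + 49 = 140.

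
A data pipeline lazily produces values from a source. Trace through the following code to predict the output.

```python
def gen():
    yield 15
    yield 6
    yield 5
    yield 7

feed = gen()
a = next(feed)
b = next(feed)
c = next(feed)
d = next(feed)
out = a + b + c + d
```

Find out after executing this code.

Step 1: Create generator and consume all values:
  a = next(feed) = 15
  b = next(feed) = 6
  c = next(feed) = 5
  d = next(feed) = 7
Step 2: out = 15 + 6 + 5 + 7 = 33.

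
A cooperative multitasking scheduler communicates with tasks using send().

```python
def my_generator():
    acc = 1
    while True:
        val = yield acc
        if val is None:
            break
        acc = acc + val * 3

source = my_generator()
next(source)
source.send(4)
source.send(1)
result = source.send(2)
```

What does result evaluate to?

Step 1: next() -> yield acc=1.
Step 2: send(4) -> val=4, acc = 1 + 4*3 = 13, yield 13.
Step 3: send(1) -> val=1, acc = 13 + 1*3 = 16, yield 16.
Step 4: send(2) -> val=2, acc = 16 + 2*3 = 22, yield 22.
Therefore result = 22.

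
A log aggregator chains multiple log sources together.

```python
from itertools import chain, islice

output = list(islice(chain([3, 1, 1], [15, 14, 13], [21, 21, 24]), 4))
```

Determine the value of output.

Step 1: chain([3, 1, 1], [15, 14, 13], [21, 21, 24]) = [3, 1, 1, 15, 14, 13, 21, 21, 24].
Step 2: islice takes first 4 elements: [3, 1, 1, 15].
Therefore output = [3, 1, 1, 15].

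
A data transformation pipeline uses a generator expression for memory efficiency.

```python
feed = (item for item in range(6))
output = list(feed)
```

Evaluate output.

Step 1: Generator expression iterates range(6): [0, 1, 2, 3, 4, 5].
Step 2: list() collects all values.
Therefore output = [0, 1, 2, 3, 4, 5].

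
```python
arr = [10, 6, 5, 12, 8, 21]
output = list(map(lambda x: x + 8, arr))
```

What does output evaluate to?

Step 1: Apply lambda x: x + 8 to each element:
  10 -> 18
  6 -> 14
  5 -> 13
  12 -> 20
  8 -> 16
  21 -> 29
Therefore output = [18, 14, 13, 20, 16, 29].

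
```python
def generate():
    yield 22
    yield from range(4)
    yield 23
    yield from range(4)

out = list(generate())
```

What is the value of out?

Step 1: Trace yields in order:
  yield 22
  yield 0
  yield 1
  yield 2
  yield 3
  yield 23
  yield 0
  yield 1
  yield 2
  yield 3
Therefore out = [22, 0, 1, 2, 3, 23, 0, 1, 2, 3].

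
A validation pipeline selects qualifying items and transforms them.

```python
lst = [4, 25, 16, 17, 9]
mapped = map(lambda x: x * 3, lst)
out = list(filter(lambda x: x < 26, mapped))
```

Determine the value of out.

Step 1: Map x * 3:
  4 -> 12
  25 -> 75
  16 -> 48
  17 -> 51
  9 -> 27
Step 2: Filter for < 26:
  12: kept
  75: removed
  48: removed
  51: removed
  27: removed
Therefore out = [12].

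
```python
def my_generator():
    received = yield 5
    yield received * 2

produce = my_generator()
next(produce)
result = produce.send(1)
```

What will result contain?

Step 1: next(produce) advances to first yield, producing 5.
Step 2: send(1) resumes, received = 1.
Step 3: yield received * 2 = 1 * 2 = 2.
Therefore result = 2.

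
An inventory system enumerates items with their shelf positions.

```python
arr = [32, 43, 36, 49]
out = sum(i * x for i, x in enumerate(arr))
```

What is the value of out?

Step 1: Compute i * x for each (i, x) in enumerate([32, 43, 36, 49]):
  i=0, x=32: 0*32 = 0
  i=1, x=43: 1*43 = 43
  i=2, x=36: 2*36 = 72
  i=3, x=49: 3*49 = 147
Step 2: sum = 0 + 43 + 72 + 147 = 262.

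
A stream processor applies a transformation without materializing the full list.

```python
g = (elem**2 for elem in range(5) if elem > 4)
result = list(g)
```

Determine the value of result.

Step 1: For range(5), keep elem > 4, then square:
  elem=0: 0 <= 4, excluded
  elem=1: 1 <= 4, excluded
  elem=2: 2 <= 4, excluded
  elem=3: 3 <= 4, excluded
  elem=4: 4 <= 4, excluded
Therefore result = [].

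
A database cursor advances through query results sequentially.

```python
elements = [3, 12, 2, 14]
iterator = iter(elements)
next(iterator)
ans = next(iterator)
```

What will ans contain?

Step 1: Create iterator over [3, 12, 2, 14].
Step 2: next() consumes 3.
Step 3: next() returns 12.
Therefore ans = 12.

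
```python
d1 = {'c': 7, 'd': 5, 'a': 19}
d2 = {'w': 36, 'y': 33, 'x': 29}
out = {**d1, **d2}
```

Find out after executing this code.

Step 1: Merge d1 and d2 (d2 values override on key conflicts).
Step 2: d1 has keys ['c', 'd', 'a'], d2 has keys ['w', 'y', 'x'].
Therefore out = {'c': 7, 'd': 5, 'a': 19, 'w': 36, 'y': 33, 'x': 29}.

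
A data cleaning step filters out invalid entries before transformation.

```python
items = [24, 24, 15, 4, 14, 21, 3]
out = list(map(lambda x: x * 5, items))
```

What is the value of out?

Step 1: Apply lambda x: x * 5 to each element:
  24 -> 120
  24 -> 120
  15 -> 75
  4 -> 20
  14 -> 70
  21 -> 105
  3 -> 15
Therefore out = [120, 120, 75, 20, 70, 105, 15].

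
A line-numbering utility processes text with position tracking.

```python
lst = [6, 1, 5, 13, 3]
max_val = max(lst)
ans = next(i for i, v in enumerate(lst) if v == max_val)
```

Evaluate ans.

Step 1: max([6, 1, 5, 13, 3]) = 13.
Step 2: Find first index where value == 13:
  Index 0: 6 != 13
  Index 1: 1 != 13
  Index 2: 5 != 13
  Index 3: 13 == 13, found!
Therefore ans = 3.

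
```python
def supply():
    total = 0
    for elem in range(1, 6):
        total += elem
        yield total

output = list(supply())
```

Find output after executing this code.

Step 1: Generator accumulates running sum:
  elem=1: total = 1, yield 1
  elem=2: total = 3, yield 3
  elem=3: total = 6, yield 6
  elem=4: total = 10, yield 10
  elem=5: total = 15, yield 15
Therefore output = [1, 3, 6, 10, 15].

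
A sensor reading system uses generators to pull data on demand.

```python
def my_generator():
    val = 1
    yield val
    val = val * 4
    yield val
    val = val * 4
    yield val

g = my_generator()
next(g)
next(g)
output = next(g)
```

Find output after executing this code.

Step 1: Trace through generator execution:
  Yield 1: val starts at 1, yield 1
  Yield 2: val = 1 * 4 = 4, yield 4
  Yield 3: val = 4 * 4 = 16, yield 16
Step 2: First next() gets 1, second next() gets the second value, third next() yields 16.
Therefore output = 16.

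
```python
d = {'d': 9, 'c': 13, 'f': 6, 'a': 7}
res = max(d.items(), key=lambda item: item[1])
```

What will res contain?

Step 1: Find item with maximum value:
  ('d', 9)
  ('c', 13)
  ('f', 6)
  ('a', 7)
Step 2: Maximum value is 13 at key 'c'.
Therefore res = ('c', 13).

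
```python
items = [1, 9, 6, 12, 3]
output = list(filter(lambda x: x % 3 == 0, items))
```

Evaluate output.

Step 1: Filter elements divisible by 3:
  1 % 3 = 1: removed
  9 % 3 = 0: kept
  6 % 3 = 0: kept
  12 % 3 = 0: kept
  3 % 3 = 0: kept
Therefore output = [9, 6, 12, 3].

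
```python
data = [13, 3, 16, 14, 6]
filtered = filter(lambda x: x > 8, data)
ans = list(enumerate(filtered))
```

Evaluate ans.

Step 1: Filter [13, 3, 16, 14, 6] for > 8: [13, 16, 14].
Step 2: enumerate re-indexes from 0: [(0, 13), (1, 16), (2, 14)].
Therefore ans = [(0, 13), (1, 16), (2, 14)].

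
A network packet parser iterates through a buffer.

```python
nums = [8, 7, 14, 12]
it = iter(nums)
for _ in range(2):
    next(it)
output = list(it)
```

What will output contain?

Step 1: Create iterator over [8, 7, 14, 12].
Step 2: Advance 2 positions (consuming [8, 7]).
Step 3: list() collects remaining elements: [14, 12].
Therefore output = [14, 12].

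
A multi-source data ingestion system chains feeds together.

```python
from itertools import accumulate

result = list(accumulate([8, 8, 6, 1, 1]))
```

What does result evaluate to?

Step 1: accumulate computes running sums:
  + 8 = 8
  + 8 = 16
  + 6 = 22
  + 1 = 23
  + 1 = 24
Therefore result = [8, 16, 22, 23, 24].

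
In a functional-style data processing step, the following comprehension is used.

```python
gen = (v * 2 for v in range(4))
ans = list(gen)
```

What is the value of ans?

Step 1: For each v in range(4), compute v*2:
  v=0: 0*2 = 0
  v=1: 1*2 = 2
  v=2: 2*2 = 4
  v=3: 3*2 = 6
Therefore ans = [0, 2, 4, 6].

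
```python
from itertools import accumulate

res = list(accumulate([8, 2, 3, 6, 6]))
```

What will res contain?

Step 1: accumulate computes running sums:
  + 8 = 8
  + 2 = 10
  + 3 = 13
  + 6 = 19
  + 6 = 25
Therefore res = [8, 10, 13, 19, 25].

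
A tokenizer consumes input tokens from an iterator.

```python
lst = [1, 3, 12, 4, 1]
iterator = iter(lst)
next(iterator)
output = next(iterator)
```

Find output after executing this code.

Step 1: Create iterator over [1, 3, 12, 4, 1].
Step 2: next() consumes 1.
Step 3: next() returns 3.
Therefore output = 3.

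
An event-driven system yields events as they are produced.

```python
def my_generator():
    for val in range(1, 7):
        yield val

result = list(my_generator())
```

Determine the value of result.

Step 1: The generator yields each value from range(1, 7).
Step 2: list() consumes all yields: [1, 2, 3, 4, 5, 6].
Therefore result = [1, 2, 3, 4, 5, 6].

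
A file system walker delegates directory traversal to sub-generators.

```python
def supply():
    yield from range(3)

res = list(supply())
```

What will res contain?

Step 1: yield from delegates to the iterable, yielding each element.
Step 2: Collected values: [0, 1, 2].
Therefore res = [0, 1, 2].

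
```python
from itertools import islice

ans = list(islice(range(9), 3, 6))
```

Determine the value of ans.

Step 1: islice(range(9), 3, 6) takes elements at indices [3, 6).
Step 2: Elements: [3, 4, 5].
Therefore ans = [3, 4, 5].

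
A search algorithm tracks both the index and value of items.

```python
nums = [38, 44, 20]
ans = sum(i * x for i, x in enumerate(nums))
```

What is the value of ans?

Step 1: Compute i * x for each (i, x) in enumerate([38, 44, 20]):
  i=0, x=38: 0*38 = 0
  i=1, x=44: 1*44 = 44
  i=2, x=20: 2*20 = 40
Step 2: sum = 0 + 44 + 40 = 84.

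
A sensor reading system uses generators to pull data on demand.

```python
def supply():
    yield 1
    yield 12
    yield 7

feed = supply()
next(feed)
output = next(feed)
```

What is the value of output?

Step 1: supply() creates a generator.
Step 2: next(feed) yields 1 (consumed and discarded).
Step 3: next(feed) yields 12, assigned to output.
Therefore output = 12.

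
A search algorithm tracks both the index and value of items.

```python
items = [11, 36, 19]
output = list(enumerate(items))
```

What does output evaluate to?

Step 1: enumerate pairs each element with its index:
  (0, 11)
  (1, 36)
  (2, 19)
Therefore output = [(0, 11), (1, 36), (2, 19)].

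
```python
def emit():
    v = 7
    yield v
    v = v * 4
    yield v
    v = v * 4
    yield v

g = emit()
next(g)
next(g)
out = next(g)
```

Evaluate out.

Step 1: Trace through generator execution:
  Yield 1: v starts at 7, yield 7
  Yield 2: v = 7 * 4 = 28, yield 28
  Yield 3: v = 28 * 4 = 112, yield 112
Step 2: First next() gets 7, second next() gets the second value, third next() yields 112.
Therefore out = 112.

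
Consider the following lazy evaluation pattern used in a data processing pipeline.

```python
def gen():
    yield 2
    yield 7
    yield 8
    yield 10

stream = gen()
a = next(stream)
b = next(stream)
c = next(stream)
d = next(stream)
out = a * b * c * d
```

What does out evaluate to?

Step 1: Create generator and consume all values:
  a = next(stream) = 2
  b = next(stream) = 7
  c = next(stream) = 8
  d = next(stream) = 10
Step 2: out = 2 * 7 * 8 * 10 = 1120.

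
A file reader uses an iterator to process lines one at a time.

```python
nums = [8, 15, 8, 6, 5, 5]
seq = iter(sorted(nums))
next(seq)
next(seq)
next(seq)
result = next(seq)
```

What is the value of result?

Step 1: sorted([8, 15, 8, 6, 5, 5]) = [5, 5, 6, 8, 8, 15].
Step 2: Create iterator and skip 3 elements.
Step 3: next() returns 8.
Therefore result = 8.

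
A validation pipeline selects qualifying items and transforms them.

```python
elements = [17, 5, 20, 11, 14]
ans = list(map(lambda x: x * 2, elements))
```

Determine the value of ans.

Step 1: Apply lambda x: x * 2 to each element:
  17 -> 34
  5 -> 10
  20 -> 40
  11 -> 22
  14 -> 28
Therefore ans = [34, 10, 40, 22, 28].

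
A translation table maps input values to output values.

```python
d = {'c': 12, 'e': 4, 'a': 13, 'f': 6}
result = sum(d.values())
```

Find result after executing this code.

Step 1: d.values() = [12, 4, 13, 6].
Step 2: sum = 35.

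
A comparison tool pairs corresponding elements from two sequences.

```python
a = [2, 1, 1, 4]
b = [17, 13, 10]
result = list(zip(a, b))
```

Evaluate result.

Step 1: zip stops at shortest (len(a)=4, len(b)=3):
  Index 0: (2, 17)
  Index 1: (1, 13)
  Index 2: (1, 10)
Step 2: Last element of a (4) has no pair, dropped.
Therefore result = [(2, 17), (1, 13), (1, 10)].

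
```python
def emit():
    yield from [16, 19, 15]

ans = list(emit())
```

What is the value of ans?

Step 1: yield from delegates to the iterable, yielding each element.
Step 2: Collected values: [16, 19, 15].
Therefore ans = [16, 19, 15].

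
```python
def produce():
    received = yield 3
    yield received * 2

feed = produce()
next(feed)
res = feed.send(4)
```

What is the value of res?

Step 1: next(feed) advances to first yield, producing 3.
Step 2: send(4) resumes, received = 4.
Step 3: yield received * 2 = 4 * 2 = 8.
Therefore res = 8.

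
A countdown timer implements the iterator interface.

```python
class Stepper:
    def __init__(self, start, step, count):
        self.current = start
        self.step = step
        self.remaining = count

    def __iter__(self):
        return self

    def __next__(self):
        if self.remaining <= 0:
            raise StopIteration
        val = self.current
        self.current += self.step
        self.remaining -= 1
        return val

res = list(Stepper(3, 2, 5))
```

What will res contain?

Step 1: Stepper starts at 3, increments by 2, for 5 steps:
  Yield 3, then current += 2
  Yield 5, then current += 2
  Yield 7, then current += 2
  Yield 9, then current += 2
  Yield 11, then current += 2
Therefore res = [3, 5, 7, 9, 11].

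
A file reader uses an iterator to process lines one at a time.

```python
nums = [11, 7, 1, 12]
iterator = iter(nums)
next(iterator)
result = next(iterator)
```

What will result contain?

Step 1: Create iterator over [11, 7, 1, 12].
Step 2: next() consumes 11.
Step 3: next() returns 7.
Therefore result = 7.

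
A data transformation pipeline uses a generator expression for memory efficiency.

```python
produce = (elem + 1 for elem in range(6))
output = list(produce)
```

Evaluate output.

Step 1: For each elem in range(6), compute elem+1:
  elem=0: 0+1 = 1
  elem=1: 1+1 = 2
  elem=2: 2+1 = 3
  elem=3: 3+1 = 4
  elem=4: 4+1 = 5
  elem=5: 5+1 = 6
Therefore output = [1, 2, 3, 4, 5, 6].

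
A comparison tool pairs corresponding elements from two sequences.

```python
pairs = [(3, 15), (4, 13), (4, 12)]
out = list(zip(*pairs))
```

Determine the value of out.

Step 1: zip(*pairs) transposes: unzips [(3, 15), (4, 13), (4, 12)] into separate sequences.
Step 2: First elements: (3, 4, 4), second elements: (15, 13, 12).
Therefore out = [(3, 4, 4), (15, 13, 12)].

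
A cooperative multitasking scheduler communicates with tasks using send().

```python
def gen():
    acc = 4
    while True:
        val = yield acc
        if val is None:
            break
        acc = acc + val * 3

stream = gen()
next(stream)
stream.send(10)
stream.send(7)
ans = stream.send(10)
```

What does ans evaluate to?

Step 1: next() -> yield acc=4.
Step 2: send(10) -> val=10, acc = 4 + 10*3 = 34, yield 34.
Step 3: send(7) -> val=7, acc = 34 + 7*3 = 55, yield 55.
Step 4: send(10) -> val=10, acc = 55 + 10*3 = 85, yield 85.
Therefore ans = 85.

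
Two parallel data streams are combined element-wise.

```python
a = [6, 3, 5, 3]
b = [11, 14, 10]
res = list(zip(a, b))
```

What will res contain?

Step 1: zip stops at shortest (len(a)=4, len(b)=3):
  Index 0: (6, 11)
  Index 1: (3, 14)
  Index 2: (5, 10)
Step 2: Last element of a (3) has no pair, dropped.
Therefore res = [(6, 11), (3, 14), (5, 10)].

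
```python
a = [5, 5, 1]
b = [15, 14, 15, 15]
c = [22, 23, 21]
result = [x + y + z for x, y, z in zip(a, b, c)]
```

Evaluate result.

Step 1: zip three lists (truncates to shortest, len=3):
  5 + 15 + 22 = 42
  5 + 14 + 23 = 42
  1 + 15 + 21 = 37
Therefore result = [42, 42, 37].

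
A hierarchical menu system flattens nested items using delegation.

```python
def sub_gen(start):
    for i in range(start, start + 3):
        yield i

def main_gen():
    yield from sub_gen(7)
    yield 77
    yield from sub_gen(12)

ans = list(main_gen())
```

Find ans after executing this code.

Step 1: main_gen() delegates to sub_gen(7):
  yield 7
  yield 8
  yield 9
Step 2: yield 77
Step 3: Delegates to sub_gen(12):
  yield 12
  yield 13
  yield 14
Therefore ans = [7, 8, 9, 77, 12, 13, 14].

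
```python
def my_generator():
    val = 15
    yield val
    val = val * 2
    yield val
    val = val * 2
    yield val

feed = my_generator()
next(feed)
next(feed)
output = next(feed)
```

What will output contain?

Step 1: Trace through generator execution:
  Yield 1: val starts at 15, yield 15
  Yield 2: val = 15 * 2 = 30, yield 30
  Yield 3: val = 30 * 2 = 60, yield 60
Step 2: First next() gets 15, second next() gets the second value, third next() yields 60.
Therefore output = 60.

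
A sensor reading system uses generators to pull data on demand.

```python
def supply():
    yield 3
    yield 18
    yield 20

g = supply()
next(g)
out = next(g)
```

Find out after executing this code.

Step 1: supply() creates a generator.
Step 2: next(g) yields 3 (consumed and discarded).
Step 3: next(g) yields 18, assigned to out.
Therefore out = 18.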